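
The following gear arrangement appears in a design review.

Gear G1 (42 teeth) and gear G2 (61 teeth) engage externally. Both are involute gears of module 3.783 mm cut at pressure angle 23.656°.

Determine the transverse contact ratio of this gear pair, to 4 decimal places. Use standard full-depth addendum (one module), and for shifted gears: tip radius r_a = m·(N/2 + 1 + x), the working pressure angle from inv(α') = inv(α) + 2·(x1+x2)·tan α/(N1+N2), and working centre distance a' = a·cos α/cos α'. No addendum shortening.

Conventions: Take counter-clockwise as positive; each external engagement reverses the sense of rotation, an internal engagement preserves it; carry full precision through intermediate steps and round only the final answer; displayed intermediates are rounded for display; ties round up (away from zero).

recognized (one external pair, fixed centres): single-mesh tooth geometry, m = 3.783, N1 = 42, N2 = 61
base radii: r_b1 = 72.767484, r_b2 = 105.686108
tip radii: r_a1 = 83.226000, r_a2 = 119.164500
no profile shift: α' = α, a' = a
action lengths: √(r_a1²−r_b1²) = 40.391340, √(r_a2²−r_b2²) = 55.051110
base pitch p_b = π·m·cos α = 10.885990
CR = (40.391340 + 55.051110 − 194.824500·sin 23.65600°)/10.885990 = 1.586461
contact ratio ≈ 1.5865

1.5865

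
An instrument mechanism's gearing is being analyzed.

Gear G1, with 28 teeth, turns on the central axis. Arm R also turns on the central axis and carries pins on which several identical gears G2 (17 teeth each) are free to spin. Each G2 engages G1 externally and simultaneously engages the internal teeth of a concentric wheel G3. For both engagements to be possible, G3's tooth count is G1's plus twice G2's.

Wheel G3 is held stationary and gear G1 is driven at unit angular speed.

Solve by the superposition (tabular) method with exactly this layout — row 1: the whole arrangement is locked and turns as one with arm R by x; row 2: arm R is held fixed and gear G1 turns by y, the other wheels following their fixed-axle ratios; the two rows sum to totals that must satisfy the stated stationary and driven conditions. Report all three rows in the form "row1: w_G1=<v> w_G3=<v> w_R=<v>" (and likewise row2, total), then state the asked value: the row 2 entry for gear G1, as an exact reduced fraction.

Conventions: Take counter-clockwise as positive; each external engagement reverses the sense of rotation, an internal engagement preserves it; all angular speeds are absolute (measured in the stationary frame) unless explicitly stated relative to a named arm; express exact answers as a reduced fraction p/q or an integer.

row1: w_G1=14/45 w_G3=14/45 w_R=14/45
row2: w_G1=31/45 w_G3=-14/45 w_R=0
total: w_G1=1 w_G3=0 w_R=14/45
asked value: 31/45

recognized (axles ride arm R): planetary set, 28/17/62 teeth
row 1 — lock + rotate with arm: ω_sun = ω_ring = ω_arm = x
row 2: sun turns y, ring = −(28/62)·y, arm 0
boundary: total ω_ring = x − (28/62)·y = 0 and total ω_sun = x + y = 1  ⇒  y = 31/45, x = 14/45
row 2 ring = −(28/62)·31/45 = -14/45
totals (row 1 + row 2): sun 14/45 + 31/45 = 1, ring 14/45 + (-14/45) = 0, arm 14/45 + 0 = 14/45
asked cell (row2, sun) = 31/45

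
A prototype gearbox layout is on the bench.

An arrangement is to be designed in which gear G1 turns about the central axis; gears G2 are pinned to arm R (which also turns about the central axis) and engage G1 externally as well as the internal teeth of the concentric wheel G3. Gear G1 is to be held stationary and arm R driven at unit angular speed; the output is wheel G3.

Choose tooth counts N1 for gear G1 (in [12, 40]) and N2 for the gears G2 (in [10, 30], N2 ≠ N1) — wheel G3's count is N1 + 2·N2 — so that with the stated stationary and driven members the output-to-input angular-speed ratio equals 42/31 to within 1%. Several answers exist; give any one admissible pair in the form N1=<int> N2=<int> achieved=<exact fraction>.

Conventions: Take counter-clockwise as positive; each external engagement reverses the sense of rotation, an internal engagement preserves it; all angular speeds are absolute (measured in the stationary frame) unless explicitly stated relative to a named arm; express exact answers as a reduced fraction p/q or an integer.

N1=22 N2=20 achieved=42/31

design class (target 42/31): planetary set
Willis with ω_sun = 0: ω_ring/ω_arm = (N1+N3)/N3; set equal to 42/31  ⇒  N3/N1 = 1/(42/31 − 1) = 31/11
N3 = N1 + 2·N2  ⇒  N2/N1 = (N3/N1 − 1)/2 = (31/11 − 1)/2 = 10/11
smallest multiple with N1 ≥ 12 and N2 ≥ 10: k = 2  ⇒  N1 = 2·11 = 22, N2 = 2·10 = 20 (N1 ≤ 40, N2 ≤ 30, N2 ≠ N1 ✓), N3 = 22 + 2·20 = 62
check: (N1+N3)/N3 with N1 = 22, N3 = 62 gives 42/31; |achieved − target| = 0 ≤ 21/1550 ✓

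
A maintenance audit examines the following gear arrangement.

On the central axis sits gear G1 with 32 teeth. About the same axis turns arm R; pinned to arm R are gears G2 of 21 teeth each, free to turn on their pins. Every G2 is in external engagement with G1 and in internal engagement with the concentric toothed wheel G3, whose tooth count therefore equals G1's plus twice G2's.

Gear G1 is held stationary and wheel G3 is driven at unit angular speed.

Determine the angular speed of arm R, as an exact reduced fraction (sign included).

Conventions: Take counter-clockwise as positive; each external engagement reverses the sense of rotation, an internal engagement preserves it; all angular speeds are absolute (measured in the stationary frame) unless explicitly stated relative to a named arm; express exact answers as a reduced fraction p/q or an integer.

topology: planetary set — G1 32T / G2 21T / G3 74T, arm = carrier (Willis)
ring teeth: 32 + 2·21 = 74
32(ω_sun−ω_arm) = −74(ω_ring−ω_arm),  ω_sun = 0, ω_ring = 1
32(0−ω_arm) = −74(1−ω_arm)  ⇒  106·ω_arm = 74  ⇒  ω_arm = 37/53
exact speed ratio = 37/53

37/53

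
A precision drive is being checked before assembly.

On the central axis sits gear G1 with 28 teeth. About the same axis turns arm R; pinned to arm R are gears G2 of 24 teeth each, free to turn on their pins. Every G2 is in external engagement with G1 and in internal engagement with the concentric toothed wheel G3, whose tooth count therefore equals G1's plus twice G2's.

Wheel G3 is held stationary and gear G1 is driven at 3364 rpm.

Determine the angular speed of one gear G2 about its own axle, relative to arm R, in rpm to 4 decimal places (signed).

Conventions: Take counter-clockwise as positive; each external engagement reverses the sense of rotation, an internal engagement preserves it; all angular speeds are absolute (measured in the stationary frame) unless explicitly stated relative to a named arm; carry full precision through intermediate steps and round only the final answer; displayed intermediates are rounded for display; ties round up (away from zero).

-2868.0256 rpm

recognized (axles ride arm R): planetary set, 28/24/76 teeth
normalise by the input: solve with ω_sun = 1, then scale by 3364 rpm
ring teeth: 28 + 2·24 = 76
28(ω_sun−ω_arm) = −76(ω_ring−ω_arm),  ω_ring = 0, ω_sun = 1
28(1−ω_arm) = −76(0−ω_arm)  ⇒  104·ω_arm = 28  ⇒  ω_arm = 7/26
sun–planet mesh: 28·(1−7/26) = −24·(ω_p−ω_arm)  ⇒  ω_p−ω_arm = -133/156
scale: ω_p−ω_arm = -133/156 × 3364 rpm = -2868.0256 rpm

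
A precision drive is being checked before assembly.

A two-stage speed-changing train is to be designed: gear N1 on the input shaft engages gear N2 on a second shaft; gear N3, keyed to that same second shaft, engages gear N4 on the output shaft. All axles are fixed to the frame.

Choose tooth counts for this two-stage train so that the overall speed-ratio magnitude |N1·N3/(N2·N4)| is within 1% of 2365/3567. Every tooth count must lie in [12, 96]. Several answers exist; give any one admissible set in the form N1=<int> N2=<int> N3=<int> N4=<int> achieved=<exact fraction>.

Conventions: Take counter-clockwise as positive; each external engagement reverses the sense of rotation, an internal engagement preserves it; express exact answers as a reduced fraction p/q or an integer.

N1=43 N2=41 N3=55 N4=87 achieved=2365/3567

class = fixed-axis compound train [2-stage, 2365/3567 wanted]
target = 2365/3567 in lowest terms: an exact hit needs N1·N3 = k·2365 and N2·N4 = k·3567 for one integer k, every count in [12, 96]; additionally prefer no 1:1 stage (N1 ≠ N2, N3 ≠ N4)
k = 1: N1·N3 = 2365 = 43·55, N2·N4 = 3567 = 41·87
achieved = 43·55/(41·87) = 2365/3567; |achieved − target| = 0 ≤ 473/71340 ✓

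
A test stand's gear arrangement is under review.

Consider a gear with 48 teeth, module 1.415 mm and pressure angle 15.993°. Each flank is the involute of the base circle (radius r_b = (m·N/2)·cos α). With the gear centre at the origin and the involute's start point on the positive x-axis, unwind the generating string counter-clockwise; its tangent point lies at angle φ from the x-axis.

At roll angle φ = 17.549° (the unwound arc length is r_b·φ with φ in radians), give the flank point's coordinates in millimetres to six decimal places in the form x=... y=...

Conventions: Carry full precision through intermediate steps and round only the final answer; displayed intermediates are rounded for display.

class = single-mesh tooth geometry [base-circle involute, m = 1.415, 48T]
pitch radius r_p = m·N/2 = 1.415·48/2 = 33.960000
base radius r_b = r_p·cos α = 33.960000·cos 15.993° = 32.645591
roll angle φ = 17.549° = 0.30628783 rad
x = r_b·(cos φ + φ·sin φ) = 34.141142
y = r_b·(sin φ − φ·cos φ) = 0.309751

x=34.141142 y=0.309751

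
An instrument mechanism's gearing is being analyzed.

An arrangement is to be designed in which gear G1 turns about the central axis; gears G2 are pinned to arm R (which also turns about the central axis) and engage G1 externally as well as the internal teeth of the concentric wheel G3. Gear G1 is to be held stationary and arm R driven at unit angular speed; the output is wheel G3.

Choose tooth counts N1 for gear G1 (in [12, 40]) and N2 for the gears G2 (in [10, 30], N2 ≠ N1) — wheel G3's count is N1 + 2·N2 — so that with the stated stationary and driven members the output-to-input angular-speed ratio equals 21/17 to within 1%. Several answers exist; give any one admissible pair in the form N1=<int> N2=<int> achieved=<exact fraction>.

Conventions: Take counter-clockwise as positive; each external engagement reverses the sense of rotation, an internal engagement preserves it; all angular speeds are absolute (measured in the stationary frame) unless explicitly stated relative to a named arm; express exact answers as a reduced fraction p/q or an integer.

planetary set to be sized for 21/17 (Willis relation)
Willis with ω_sun = 0: ω_ring/ω_arm = (N1+N3)/N3; set equal to 21/17  ⇒  N3/N1 = 1/(21/17 − 1) = 17/4
N3 = N1 + 2·N2  ⇒  N2/N1 = (N3/N1 − 1)/2 = (17/4 − 1)/2 = 13/8
smallest multiple with N1 ≥ 12 and N2 ≥ 10: k = 2  ⇒  N1 = 2·8 = 16, N2 = 2·13 = 26 (N1 ≤ 40, N2 ≤ 30, N2 ≠ N1 ✓), N3 = 16 + 2·26 = 68
check: (N1+N3)/N3 with N1 = 16, N3 = 68 gives 21/17; |achieved − target| = 0 ≤ 21/1700 ✓

N1=16 N2=26 achieved=21/17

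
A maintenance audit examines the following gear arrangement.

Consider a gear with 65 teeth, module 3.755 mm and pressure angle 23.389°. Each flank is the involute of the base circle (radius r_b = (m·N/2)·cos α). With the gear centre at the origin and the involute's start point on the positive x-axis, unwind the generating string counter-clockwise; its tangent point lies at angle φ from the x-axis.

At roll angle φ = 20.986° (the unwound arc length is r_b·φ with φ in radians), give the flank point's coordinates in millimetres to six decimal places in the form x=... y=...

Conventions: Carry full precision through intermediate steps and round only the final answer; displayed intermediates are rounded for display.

x=119.273120 y=1.810165

class = single-mesh tooth geometry [base-circle involute, m = 3.755, 65T]
pitch radius r_p = m·N/2 = 3.755·65/2 = 122.037500
base radius r_b = r_p·cos α = 122.037500·cos 23.389° = 112.009783
roll angle φ = 20.986° = 0.36627480 rad
x = r_b·(cos φ + φ·sin φ) = 119.273120
y = r_b·(sin φ − φ·cos φ) = 1.810165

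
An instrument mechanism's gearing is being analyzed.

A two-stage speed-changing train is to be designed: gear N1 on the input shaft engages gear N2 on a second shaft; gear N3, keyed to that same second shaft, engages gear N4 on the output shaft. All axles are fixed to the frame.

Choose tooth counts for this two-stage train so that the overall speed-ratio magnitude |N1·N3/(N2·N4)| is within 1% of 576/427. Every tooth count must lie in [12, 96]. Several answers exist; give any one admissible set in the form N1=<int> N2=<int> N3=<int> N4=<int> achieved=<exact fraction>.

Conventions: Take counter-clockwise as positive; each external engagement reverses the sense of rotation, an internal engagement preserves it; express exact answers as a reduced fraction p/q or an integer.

design class (target 576/427): fixed-axis compound train
target = 576/427 in lowest terms: an exact hit needs N1·N3 = k·576 and N2·N4 = k·427 for one integer k, every count in [12, 96]; additionally prefer no 1:1 stage (N1 ≠ N2, N3 ≠ N4)
k = 1: no 1:1-free in-range split of k·576 and k·427 into factor pairs; take k = 2
k = 2: N1·N3 = 1152 = 12·96, N2·N4 = 854 = 14·61
achieved = 12·96/(14·61) = 576/427; |achieved − target| = 0 ≤ 144/10675 ✓

N1=12 N2=14 N3=96 N4=61 achieved=576/427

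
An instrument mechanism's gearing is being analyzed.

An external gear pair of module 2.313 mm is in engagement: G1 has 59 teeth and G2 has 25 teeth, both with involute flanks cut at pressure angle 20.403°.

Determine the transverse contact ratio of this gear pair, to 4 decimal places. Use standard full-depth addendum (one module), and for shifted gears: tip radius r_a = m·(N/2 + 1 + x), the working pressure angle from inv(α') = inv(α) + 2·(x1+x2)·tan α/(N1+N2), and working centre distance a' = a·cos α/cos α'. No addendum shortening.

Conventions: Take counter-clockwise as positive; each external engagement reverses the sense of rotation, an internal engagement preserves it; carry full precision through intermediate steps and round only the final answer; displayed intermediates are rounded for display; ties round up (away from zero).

1.6779

single-mesh involute tooth geometry (59T engaging 25T at module 2.313)
base radii: r_b1 = 63.952785, r_b2 = 27.098638
tip radii: r_a1 = 70.546500, r_a2 = 31.225500
no profile shift: α' = α, a' = a
action lengths: √(r_a1²−r_b1²) = 29.780026, √(r_a2²−r_b2²) = 15.514370
base pitch p_b = π·m·cos α = 6.810631
CR = (29.780026 + 15.514370 − 97.146000·sin 20.40300°)/6.810631 = 1.677855
contact ratio ≈ 1.6779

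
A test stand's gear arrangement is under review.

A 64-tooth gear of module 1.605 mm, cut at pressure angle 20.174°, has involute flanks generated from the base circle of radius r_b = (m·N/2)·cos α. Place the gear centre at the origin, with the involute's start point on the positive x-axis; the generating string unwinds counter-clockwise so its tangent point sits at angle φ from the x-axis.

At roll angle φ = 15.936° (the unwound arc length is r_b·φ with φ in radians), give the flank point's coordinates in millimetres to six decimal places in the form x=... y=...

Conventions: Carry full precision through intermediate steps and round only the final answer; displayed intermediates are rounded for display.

x=50.037848 y=0.343095

topology: single-mesh involute geometry — m = 1.605, N = 64
pitch radius r_p = m·N/2 = 1.605·64/2 = 51.360000
base radius r_b = r_p·cos α = 51.360000·cos 20.174° = 48.209044
roll angle φ = 15.936° = 0.27813567 rad
x = r_b·(cos φ + φ·sin φ) = 50.037848
y = r_b·(sin φ − φ·cos φ) = 0.343095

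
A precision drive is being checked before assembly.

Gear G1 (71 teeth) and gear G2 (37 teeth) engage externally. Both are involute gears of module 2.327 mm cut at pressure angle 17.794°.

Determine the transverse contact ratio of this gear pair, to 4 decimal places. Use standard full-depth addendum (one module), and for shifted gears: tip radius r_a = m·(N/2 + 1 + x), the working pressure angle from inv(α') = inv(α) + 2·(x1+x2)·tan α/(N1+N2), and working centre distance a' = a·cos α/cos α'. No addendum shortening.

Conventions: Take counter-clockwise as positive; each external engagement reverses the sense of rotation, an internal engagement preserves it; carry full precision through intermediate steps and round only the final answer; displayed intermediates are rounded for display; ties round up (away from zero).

1.8838

single-mesh involute tooth geometry (71T engaging 37T at module 2.327)
base radii: r_b1 = 78.656625, r_b2 = 40.990072
tip radii: r_a1 = 84.935500, r_a2 = 45.376500
no profile shift: α' = α, a' = a
action lengths: √(r_a1²−r_b1²) = 32.049563, √(r_a2²−r_b2²) = 19.463831
base pitch p_b = π·m·cos α = 6.960763
CR = (32.049563 + 19.463831 − 125.658000·sin 17.79400°)/6.960763 = 1.883826
contact ratio ≈ 1.8838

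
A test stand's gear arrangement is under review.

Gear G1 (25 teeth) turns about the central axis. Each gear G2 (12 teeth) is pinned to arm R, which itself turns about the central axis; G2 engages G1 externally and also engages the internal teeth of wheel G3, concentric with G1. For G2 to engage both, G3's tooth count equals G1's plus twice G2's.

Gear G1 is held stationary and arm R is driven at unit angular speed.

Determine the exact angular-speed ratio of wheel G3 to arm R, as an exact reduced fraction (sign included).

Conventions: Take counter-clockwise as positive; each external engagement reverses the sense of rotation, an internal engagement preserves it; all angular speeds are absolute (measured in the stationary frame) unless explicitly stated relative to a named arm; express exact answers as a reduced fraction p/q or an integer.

74/49

topology: planetary set — G1 25T / G2 12T / G3 49T, arm = carrier (Willis)
ring teeth: 25 + 2·12 = 49
25(ω_sun−ω_arm) = −49(ω_ring−ω_arm),  ω_sun = 0, ω_arm = 1
ω_ring = 1 − (25/49)(0−1) = 74/49
ω_out/ω_in = 74/49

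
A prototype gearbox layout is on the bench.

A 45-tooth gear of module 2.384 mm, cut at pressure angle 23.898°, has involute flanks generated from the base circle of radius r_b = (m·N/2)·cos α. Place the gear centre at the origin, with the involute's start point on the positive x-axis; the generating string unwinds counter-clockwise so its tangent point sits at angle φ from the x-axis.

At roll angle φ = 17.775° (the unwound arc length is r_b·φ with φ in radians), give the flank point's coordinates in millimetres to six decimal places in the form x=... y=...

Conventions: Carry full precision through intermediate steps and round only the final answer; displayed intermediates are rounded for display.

single-mesh involute tooth geometry (45T wheel at module 2.384)
pitch radius r_p = m·N/2 = 2.384·45/2 = 53.640000
base radius r_b = r_p·cos α = 53.640000·cos 23.898° = 49.041341
roll angle φ = 17.775° = 0.31023227 rad
x = r_b·(cos φ + φ·sin φ) = 51.344829
y = r_b·(sin φ − φ·cos φ) = 0.483411

x=51.344829 y=0.483411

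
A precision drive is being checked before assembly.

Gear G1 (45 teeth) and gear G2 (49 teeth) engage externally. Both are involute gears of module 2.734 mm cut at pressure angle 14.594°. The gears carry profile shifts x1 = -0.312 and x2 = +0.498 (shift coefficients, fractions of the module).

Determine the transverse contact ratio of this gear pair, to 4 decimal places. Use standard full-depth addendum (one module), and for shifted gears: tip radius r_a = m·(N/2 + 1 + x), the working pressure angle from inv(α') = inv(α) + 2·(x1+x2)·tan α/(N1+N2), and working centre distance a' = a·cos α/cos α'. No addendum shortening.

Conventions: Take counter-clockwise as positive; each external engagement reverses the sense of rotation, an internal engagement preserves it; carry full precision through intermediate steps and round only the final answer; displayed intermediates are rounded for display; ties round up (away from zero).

single-mesh involute tooth geometry (45T engaging 49T at module 2.734)
base radii: r_b1 = 59.530253, r_b2 = 64.821831
tip radii: r_a1 = 63.395992, r_a2 = 71.078532
inv(α') = inv(14.594°) + 2·(-0.312+0.498)·tan α/(45+49) = 0.00668571  ⇒  α' = 15.41548°
a' = a·cos α / cos α' = 128.4980·cos 14.594°/cos 15.41548° = 128.992780
action lengths: √(r_a1²−r_b1²) = 21.799100, √(r_a2²−r_b2²) = 29.159697
base pitch p_b = π·m·cos α = 8.311991
CR = (21.799100 + 29.159697 − 128.992780·sin 15.41548°)/8.311991 = 2.005581
contact ratio ≈ 2.0056

2.0056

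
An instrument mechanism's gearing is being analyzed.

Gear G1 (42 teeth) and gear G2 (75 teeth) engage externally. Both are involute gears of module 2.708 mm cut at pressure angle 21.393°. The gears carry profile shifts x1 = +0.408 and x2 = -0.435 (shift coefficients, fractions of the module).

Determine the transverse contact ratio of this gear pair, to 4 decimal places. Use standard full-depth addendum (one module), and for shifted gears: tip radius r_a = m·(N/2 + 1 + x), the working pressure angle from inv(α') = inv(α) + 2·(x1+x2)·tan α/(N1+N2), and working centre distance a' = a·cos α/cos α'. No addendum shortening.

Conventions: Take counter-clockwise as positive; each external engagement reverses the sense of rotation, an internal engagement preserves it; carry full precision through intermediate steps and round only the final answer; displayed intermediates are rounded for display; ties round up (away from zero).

1.6545

class = single-mesh tooth geometry [involute pair 42T × 75T, m = 2.708]
base radii: r_b1 = 52.949817, r_b2 = 94.553244
tip radii: r_a1 = 60.680864, r_a2 = 103.080020
inv(α') = inv(21.393°) + 2·(+0.408-0.435)·tan α/(42+75) = 0.01819569  ⇒  α' = 21.32526°
a' = a·cos α / cos α' = 158.4180·cos 21.393°/cos 21.32526° = 158.344774
action lengths: √(r_a1²−r_b1²) = 29.639233, √(r_a2²−r_b2²) = 41.050877
base pitch p_b = π·m·cos α = 7.921274
CR = (29.639233 + 41.050877 − 158.344774·sin 21.32526°)/7.921274 = 1.654549
contact ratio ≈ 1.6545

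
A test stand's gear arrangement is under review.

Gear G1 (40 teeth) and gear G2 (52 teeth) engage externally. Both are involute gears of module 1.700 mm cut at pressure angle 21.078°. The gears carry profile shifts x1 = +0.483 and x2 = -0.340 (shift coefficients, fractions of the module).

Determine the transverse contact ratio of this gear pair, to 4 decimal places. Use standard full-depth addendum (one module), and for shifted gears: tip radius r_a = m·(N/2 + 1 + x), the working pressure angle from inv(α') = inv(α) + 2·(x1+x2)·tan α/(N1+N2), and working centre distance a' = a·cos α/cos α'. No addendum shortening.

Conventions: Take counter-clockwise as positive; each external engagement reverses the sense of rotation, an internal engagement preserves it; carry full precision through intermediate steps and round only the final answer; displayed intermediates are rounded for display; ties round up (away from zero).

recognized (one external pair, fixed centres): single-mesh tooth geometry, m = 1.700, N1 = 40, N2 = 52
base radii: r_b1 = 31.725118, r_b2 = 41.242653
tip radii: r_a1 = 36.521100, r_a2 = 45.322000
inv(α') = inv(21.078°) + 2·(+0.483-0.340)·tan α/(40+52) = 0.01874448  ⇒  α' = 21.52942°
a' = a·cos α / cos α' = 78.2000·cos 21.078°/cos 21.52942° = 78.440632
action lengths: √(r_a1²−r_b1²) = 18.091646, √(r_a2²−r_b2²) = 18.791681
base pitch p_b = π·m·cos α = 4.983370
CR = (18.091646 + 18.791681 − 78.440632·sin 21.52942°)/4.983370 = 1.624858
contact ratio ≈ 1.6249

1.6249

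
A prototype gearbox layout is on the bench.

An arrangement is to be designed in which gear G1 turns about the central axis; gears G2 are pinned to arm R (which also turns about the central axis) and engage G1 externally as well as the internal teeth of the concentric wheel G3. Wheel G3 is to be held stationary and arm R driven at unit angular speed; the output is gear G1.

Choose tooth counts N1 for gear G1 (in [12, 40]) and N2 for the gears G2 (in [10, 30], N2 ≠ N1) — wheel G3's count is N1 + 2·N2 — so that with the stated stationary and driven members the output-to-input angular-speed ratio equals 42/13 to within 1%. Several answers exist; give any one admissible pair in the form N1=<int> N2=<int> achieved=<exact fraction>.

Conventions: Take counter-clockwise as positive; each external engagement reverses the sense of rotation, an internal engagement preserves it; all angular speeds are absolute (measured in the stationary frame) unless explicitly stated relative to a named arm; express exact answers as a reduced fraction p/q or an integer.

planetary set to be sized for 42/13 (Willis relation)
Willis with ω_ring = 0: ω_sun/ω_arm = (N1+N3)/N1; set equal to 42/13  ⇒  N3/N1 = 42/13 − 1 = 29/13
N3 = N1 + 2·N2  ⇒  N2/N1 = (N3/N1 − 1)/2 = (29/13 − 1)/2 = 8/13
smallest multiple with N1 ≥ 12 and N2 ≥ 10: k = 2  ⇒  N1 = 2·13 = 26, N2 = 2·8 = 16 (N1 ≤ 40, N2 ≤ 30, N2 ≠ N1 ✓), N3 = 26 + 2·16 = 58
check: (N1+N3)/N1 with N1 = 26, N3 = 58 gives 42/13; |achieved − target| = 0 ≤ 21/650 ✓

N1=26 N2=16 achieved=42/13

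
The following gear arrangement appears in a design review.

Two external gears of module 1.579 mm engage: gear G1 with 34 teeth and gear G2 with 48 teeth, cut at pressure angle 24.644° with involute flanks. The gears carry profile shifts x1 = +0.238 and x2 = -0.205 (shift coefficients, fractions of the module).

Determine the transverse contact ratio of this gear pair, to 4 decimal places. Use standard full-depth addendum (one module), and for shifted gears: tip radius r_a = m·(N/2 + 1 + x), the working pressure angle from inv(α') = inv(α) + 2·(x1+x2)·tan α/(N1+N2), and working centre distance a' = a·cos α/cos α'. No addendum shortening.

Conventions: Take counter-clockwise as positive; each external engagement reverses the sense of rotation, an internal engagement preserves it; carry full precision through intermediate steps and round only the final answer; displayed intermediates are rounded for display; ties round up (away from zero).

1.5063

topology: single-mesh involute geometry — m = 1.579, 34T/48T pair
base radii: r_b1 = 24.398036, r_b2 = 34.444287
tip radii: r_a1 = 28.797802, r_a2 = 39.151305
inv(α') = inv(24.644°) + 2·(+0.238-0.205)·tan α/(34+48) = 0.02901530  ⇒  α' = 24.74406°
a' = a·cos α / cos α' = 64.7390·cos 24.644°/cos 24.74406° = 64.791008
action lengths: √(r_a1²−r_b1²) = 15.298667, √(r_a2²−r_b2²) = 18.612248
base pitch p_b = π·m·cos α = 4.508747
CR = (15.298667 + 18.612248 − 64.791008·sin 24.74406°)/4.508747 = 1.506323
contact ratio ≈ 1.5063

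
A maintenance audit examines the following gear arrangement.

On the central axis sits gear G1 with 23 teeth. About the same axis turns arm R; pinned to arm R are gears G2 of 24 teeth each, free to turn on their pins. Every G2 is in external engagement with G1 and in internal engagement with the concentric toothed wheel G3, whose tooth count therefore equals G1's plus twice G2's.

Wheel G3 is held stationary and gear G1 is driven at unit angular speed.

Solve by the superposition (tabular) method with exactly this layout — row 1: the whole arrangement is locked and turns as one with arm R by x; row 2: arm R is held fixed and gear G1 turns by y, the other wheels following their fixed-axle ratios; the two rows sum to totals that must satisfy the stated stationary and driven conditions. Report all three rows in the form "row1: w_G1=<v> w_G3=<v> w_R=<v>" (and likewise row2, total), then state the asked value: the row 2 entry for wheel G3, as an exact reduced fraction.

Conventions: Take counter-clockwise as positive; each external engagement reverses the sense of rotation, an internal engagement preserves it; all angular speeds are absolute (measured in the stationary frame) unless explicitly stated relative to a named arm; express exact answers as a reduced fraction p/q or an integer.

class = planetary set [G3 = 23+2·24 = 71; Willis about the carrier]
row 1 — lock + rotate with arm: ω_sun = ω_ring = ω_arm = x
row 2 (arm held, sun turns y): ω_ring = −(23/71)·y, ω_arm = 0
boundary: total ω_ring = x − (23/71)·y = 0 and total ω_sun = x + y = 1  ⇒  y = 71/94, x = 23/94
row 2 ring = −(23/71)·71/94 = -23/94
totals (row 1 + row 2): sun 23/94 + 71/94 = 1, ring 23/94 + (-23/94) = 0, arm 23/94 + 0 = 23/94
asked cell (row2, ring) = -23/94

row1: w_G1=23/94 w_G3=23/94 w_R=23/94
row2: w_G1=71/94 w_G3=-23/94 w_R=0
total: w_G1=1 w_G3=0 w_R=23/94
asked value: -23/94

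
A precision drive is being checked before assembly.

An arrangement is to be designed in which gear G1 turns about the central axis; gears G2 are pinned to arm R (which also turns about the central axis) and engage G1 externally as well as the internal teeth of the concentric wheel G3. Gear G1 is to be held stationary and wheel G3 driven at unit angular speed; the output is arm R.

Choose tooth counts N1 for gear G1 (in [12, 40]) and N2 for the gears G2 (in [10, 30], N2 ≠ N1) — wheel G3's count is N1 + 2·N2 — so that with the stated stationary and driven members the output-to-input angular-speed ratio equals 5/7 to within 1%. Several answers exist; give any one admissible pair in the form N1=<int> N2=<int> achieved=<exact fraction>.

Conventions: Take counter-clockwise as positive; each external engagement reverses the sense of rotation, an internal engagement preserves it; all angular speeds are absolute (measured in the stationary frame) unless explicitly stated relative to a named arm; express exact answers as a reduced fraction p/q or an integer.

class = planetary set [ratio 5/7 wanted; Willis about the carrier]
Willis with ω_sun = 0: ω_arm/ω_ring = N3/(N1+N3); set equal to 5/7  ⇒  N3/N1 = (5/7)/(1 − 5/7) = 5/2
N3 = N1 + 2·N2  ⇒  N2/N1 = (N3/N1 − 1)/2 = (5/2 − 1)/2 = 3/4
smallest multiple with N1 ≥ 12 and N2 ≥ 10: k = 4  ⇒  N1 = 4·4 = 16, N2 = 4·3 = 12 (N1 ≤ 40, N2 ≤ 30, N2 ≠ N1 ✓), N3 = 16 + 2·12 = 40
check: N3/(N1+N3) with N1 = 16, N3 = 40 gives 5/7; |achieved − target| = 0 ≤ 1/140 ✓

N1=16 N2=12 achieved=5/7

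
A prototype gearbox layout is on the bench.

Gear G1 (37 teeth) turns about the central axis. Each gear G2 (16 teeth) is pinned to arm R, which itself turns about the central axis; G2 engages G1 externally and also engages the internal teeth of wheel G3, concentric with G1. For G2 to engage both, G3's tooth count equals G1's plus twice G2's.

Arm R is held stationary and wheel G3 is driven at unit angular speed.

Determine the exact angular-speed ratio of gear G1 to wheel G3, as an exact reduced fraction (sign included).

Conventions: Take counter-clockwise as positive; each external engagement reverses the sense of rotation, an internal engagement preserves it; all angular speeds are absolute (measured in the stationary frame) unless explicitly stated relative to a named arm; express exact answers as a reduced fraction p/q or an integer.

class = planetary set [G3 = 37+2·16 = 69; Willis about the carrier]
ring teeth: 37 + 2·16 = 69
37(ω_sun−ω_arm) = −69(ω_ring−ω_arm),  ω_arm = 0, ω_ring = 1
ω_sun = 0 − (69/37)(1−0) = -69/37
ω_out/ω_in = -69/37

-69/37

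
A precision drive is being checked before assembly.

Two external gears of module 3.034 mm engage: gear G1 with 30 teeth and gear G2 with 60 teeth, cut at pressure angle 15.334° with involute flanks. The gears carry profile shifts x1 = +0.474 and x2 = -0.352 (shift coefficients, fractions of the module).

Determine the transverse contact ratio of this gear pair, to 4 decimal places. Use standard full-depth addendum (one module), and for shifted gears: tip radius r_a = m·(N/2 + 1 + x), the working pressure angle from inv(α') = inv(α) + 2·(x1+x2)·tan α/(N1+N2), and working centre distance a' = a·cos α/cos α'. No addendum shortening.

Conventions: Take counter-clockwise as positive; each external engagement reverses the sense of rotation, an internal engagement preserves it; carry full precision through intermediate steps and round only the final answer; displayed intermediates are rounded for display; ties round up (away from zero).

class = single-mesh tooth geometry [involute pair 30T × 60T, m = 3.034]
base radii: r_b1 = 43.889874, r_b2 = 87.779748
tip radii: r_a1 = 49.982116, r_a2 = 92.986032
inv(α') = inv(15.334°) + 2·(+0.474-0.352)·tan α/(30+60) = 0.00732159  ⇒  α' = 15.87981°
a' = a·cos α / cos α' = 136.5300·cos 15.334°/cos 15.87981° = 136.893793
action lengths: √(r_a1²−r_b1²) = 23.914240, √(r_a2²−r_b2²) = 30.677645
base pitch p_b = π·m·cos α = 9.192274
CR = (23.914240 + 30.677645 − 136.893793·sin 15.87981°)/9.192274 = 1.864061
contact ratio ≈ 1.8641

1.8641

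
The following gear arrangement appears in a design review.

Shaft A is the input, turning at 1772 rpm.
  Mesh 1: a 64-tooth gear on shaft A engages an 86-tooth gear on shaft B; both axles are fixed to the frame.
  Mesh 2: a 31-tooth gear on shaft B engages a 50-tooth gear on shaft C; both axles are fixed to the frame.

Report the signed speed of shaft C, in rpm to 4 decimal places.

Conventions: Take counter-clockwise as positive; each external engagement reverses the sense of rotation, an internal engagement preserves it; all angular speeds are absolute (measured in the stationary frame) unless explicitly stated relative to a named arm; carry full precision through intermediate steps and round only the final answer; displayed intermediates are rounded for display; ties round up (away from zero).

+817.5926 rpm

topology: fixed-axis compound train — 2 meshes, A→C
mesh 1 [64T→86T]: ω = 1772.0000×64/86 = 1318.6977 rpm, sense flips to −
mesh 2 [31T→50T]: ω = 1318.6977×31/50 = 817.5926 rpm, sense flips to +
signed output speed = +817.5926 rpm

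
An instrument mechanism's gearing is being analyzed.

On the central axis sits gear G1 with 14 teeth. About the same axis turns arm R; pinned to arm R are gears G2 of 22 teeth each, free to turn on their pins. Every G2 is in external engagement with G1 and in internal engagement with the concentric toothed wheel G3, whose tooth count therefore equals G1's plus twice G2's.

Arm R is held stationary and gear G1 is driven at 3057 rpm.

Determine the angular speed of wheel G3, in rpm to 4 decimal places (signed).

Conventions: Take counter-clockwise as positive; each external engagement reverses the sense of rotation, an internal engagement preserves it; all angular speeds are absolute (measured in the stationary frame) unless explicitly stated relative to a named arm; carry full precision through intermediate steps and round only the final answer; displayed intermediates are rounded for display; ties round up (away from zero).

-737.8966 rpm

topology: planetary set — G1 14T / G2 22T / G3 58T, arm = carrier (Willis)
normalise by the input: solve with ω_sun = 1, then scale by 3057 rpm
ring teeth: 14 + 2·22 = 58
14(ω_sun−ω_arm) = −58(ω_ring−ω_arm),  ω_arm = 0, ω_sun = 1
ω_ring = 0 − (14/58)(1−0) = -7/29
scale: ω_ring = -7/29 × 3057 rpm = -737.8966 rpm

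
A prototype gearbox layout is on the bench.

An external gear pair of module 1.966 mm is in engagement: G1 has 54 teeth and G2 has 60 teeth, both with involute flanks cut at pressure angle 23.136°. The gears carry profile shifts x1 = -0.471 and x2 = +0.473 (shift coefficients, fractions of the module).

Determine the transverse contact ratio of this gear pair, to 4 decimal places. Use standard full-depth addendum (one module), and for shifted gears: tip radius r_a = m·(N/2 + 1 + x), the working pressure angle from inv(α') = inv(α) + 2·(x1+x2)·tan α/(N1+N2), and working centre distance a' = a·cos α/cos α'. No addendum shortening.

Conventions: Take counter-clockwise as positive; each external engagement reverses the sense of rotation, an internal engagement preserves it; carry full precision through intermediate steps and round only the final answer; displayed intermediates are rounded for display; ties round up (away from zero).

single-mesh involute tooth geometry (54T engaging 60T at module 1.966)
base radii: r_b1 = 48.812870, r_b2 = 54.236522
tip radii: r_a1 = 54.122014, r_a2 = 61.875918
inv(α') = inv(23.136°) + 2·(-0.471+0.473)·tan α/(54+60) = 0.02349459  ⇒  α' = 23.14070°
a' = a·cos α / cos α' = 112.0620·cos 23.136°/cos 23.14070° = 112.065932
action lengths: √(r_a1²−r_b1²) = 23.377257, √(r_a2²−r_b2²) = 29.783031
base pitch p_b = π·m·cos α = 5.679635
CR = (23.377257 + 29.783031 − 112.065932·sin 23.14070°)/5.679635 = 1.605639
contact ratio ≈ 1.6056

1.6056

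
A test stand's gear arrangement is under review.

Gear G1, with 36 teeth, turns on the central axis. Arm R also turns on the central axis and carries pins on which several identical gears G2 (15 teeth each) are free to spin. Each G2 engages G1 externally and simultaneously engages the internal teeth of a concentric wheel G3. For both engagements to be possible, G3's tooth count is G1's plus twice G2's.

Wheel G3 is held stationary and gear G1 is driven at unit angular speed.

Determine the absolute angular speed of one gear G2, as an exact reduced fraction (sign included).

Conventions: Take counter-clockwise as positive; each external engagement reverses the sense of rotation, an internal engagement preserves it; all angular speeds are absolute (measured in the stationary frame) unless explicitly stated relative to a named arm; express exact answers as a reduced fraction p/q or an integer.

-6/5

class = planetary set [G3 = 36+2·15 = 66; Willis about the carrier]
ring teeth: 36 + 2·15 = 66
36(ω_sun−ω_arm) = −66(ω_ring−ω_arm),  ω_ring = 0, ω_sun = 1
36(1−ω_arm) = −66(0−ω_arm)  ⇒  102·ω_arm = 36  ⇒  ω_arm = 6/17
sun–planet mesh: 36·(1−6/17) = −15·(ω_p−ω_arm)  ⇒  ω_p−ω_arm = -132/85
ω_p = 6/17 − 132/85 = -6/5
exact speed ratio = -6/5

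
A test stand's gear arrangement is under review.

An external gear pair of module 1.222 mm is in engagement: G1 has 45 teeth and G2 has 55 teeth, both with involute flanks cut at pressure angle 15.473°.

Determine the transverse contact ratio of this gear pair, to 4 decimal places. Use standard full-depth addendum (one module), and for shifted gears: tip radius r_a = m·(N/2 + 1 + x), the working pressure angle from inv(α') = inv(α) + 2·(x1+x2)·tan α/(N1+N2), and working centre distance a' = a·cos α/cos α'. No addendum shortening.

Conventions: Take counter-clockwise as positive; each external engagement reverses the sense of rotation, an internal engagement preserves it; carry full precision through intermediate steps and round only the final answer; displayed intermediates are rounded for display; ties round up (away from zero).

2.0470

class = single-mesh tooth geometry [involute pair 45T × 55T, m = 1.222]
base radii: r_b1 = 26.498479, r_b2 = 32.387030
tip radii: r_a1 = 28.717000, r_a2 = 34.827000
no profile shift: α' = α, a' = a
action lengths: √(r_a1²−r_b1²) = 11.067823, √(r_a2²−r_b2²) = 12.806258
base pitch p_b = π·m·cos α = 3.699886
CR = (11.067823 + 12.806258 − 61.100000·sin 15.47300°)/3.699886 = 2.046972
contact ratio ≈ 2.0470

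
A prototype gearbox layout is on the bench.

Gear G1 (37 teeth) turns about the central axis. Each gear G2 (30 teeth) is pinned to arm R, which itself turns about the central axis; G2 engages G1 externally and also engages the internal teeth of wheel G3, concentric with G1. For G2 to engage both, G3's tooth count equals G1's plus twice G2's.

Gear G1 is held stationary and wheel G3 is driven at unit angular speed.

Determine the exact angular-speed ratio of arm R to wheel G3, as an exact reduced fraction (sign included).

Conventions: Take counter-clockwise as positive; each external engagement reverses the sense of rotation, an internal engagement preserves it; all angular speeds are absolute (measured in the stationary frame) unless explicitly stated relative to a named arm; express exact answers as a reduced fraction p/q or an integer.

recognized (axles ride arm R): planetary set, 37/30/97 teeth
ring teeth: 37 + 2·30 = 97
37(ω_sun−ω_arm) = −97(ω_ring−ω_arm),  ω_sun = 0, ω_ring = 1
37(0−ω_arm) = −97(1−ω_arm)  ⇒  134·ω_arm = 97  ⇒  ω_arm = 97/134
ω_out/ω_in = 97/134

97/134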